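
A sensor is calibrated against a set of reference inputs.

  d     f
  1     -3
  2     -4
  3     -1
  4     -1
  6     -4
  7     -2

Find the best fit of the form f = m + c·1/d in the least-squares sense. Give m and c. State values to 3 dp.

AᵀA·[m, c]ᵀ = Aᵀf reads: 6·m + (67/28)·c = -15;  (67/28)·m + (10385/7056)·c = -183/28.
Eliminating c: (10385/7056)·(row 1) − (67/28)·(row 2) gives (7303/2352)·m = (10385/7056)·(-15) − (67/28)·(-183/28) = -7571/1176, so m = -226/109.
Then c = ((-183/28) − (67/28)·(-226/109))/(10385/7056) = -7812/7303.

m = -2.073, c = -1.070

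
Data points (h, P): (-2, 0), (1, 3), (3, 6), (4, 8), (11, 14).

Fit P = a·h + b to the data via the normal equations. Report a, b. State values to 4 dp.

a = 1.0901, b = 2.4936

Normal-equation sums: Σh·h = 151, Σh = 17, Σ1 = 5.
And Σh·P = 207, ΣP = 31.
Normal equations: [[151, 17]; [17, 5]]·[a, b]ᵀ = [207, 31]ᵀ.
Eliminating b: 5·(row 1) − 17·(row 2) gives 466·a = 5·207 − 17·31 = 508, so a = 254/233.
Then b = (31 − 17·(254/233))/5 = 581/233.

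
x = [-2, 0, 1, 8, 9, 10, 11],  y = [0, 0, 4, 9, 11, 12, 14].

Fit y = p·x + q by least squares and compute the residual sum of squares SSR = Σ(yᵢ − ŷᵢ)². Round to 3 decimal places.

SSR = 6.366

AᵀA·[p, q]ᵀ = Aᵀy reads: 371·p + 37·q = 449;  37·p + 7·q = 50.
Eliminating q: 7·(row 1) − 37·(row 2) gives 1228·p = 7·449 − 37·50 = 1293, so p = 1293/1228.
Then q = (50 − 37·(1293/1228))/7 = 1937/1228.
Residuals: 649/1228, -1937/1228, 841/614, -1229/1228, -33/614, -131/1228, 258/307; SSR = 7817/1228.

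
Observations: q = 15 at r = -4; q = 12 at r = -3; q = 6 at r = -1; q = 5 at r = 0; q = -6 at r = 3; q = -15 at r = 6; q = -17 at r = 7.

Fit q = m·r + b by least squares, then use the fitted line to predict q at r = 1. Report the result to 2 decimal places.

The normal equations are: 120·m + 8·b = -329;  8·m + 7·b = 0.
Eliminating b: 7·(row 1) − 8·(row 2) gives 776·m = 7·(-329) − 8·0 = -2303, so m = -2303/776.
Then b = (0 − 8·(-2303/776))/7 = 329/97.
At r = 1: q̂ = (-2303/776)·(1) + (329/97)·(1) = 329/776.

q̂ = 0.42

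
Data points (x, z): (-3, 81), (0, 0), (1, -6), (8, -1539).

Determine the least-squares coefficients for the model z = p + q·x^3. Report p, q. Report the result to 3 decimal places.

p = -1.017, q = -3.004

MᵀM·[p, q]ᵀ = Mᵀz reads: 4·p + 486·q = -1464;  486·p + 262874·q = -790161.
Δ = 4·262874 − 486² = 815300.
p = ((-1464)·262874 − 486·(-790161))/815300 = -82929/81530; q = (4·(-790161) − 486·(-1464))/815300 = -122457/40765.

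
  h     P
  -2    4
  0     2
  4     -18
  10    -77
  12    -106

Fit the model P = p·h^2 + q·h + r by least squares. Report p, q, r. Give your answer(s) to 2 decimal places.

From the data, Σh^2·h^2 = 31008, Σh^2·h = 2784, Σh^2 = 264, Σh·h = 264, Σh = 24, Σ1 = 5.
Moment sums: Σh^2·P = -23236, Σh·P = -2122, ΣP = -195.
So AᵀA·[p, q, r]ᵀ = AᵀP: [[31008, 2784, 264]; [2784, 264, 24]; [264, 24, 5]]·[p, q, r]ᵀ = [-23236, -2122, -195]ᵀ.
Row-reducing yields p = -2197/4152, q = -1783/692, r = 226/173.

p = -0.53, q = -2.58, r = 1.31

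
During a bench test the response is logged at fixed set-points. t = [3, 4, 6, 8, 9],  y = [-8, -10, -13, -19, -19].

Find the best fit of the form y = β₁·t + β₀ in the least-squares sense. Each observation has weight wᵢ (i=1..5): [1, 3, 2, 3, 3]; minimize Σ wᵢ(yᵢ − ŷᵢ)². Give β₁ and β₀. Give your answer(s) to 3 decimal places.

Entries of MᵀWM: Σwᵢ·t·t = 564, Σwᵢ·t = 78, Σwᵢ·1 = 12.
And Σwᵢ·t·y = -1269, Σwᵢ·y = -178.
Normal equations: [[564, 78]; [78, 12]]·[β₁, β₀]ᵀ = [-1269, -178]ᵀ.
Determinant 564·12 − 78² = 684.
β₁ = ((-1269)·12 − 78·(-178))/684 = -112/57; β₀ = (564·(-178) − 78·(-1269))/684 = -235/114.

β₁ = -1.965, β₀ = -2.061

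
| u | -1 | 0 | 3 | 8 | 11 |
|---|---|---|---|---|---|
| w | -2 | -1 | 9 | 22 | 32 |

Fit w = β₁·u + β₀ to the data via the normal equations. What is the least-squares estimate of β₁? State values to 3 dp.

β₁ = 2.856

With design matrix M, MᵀM = [[195, 21]; [21, 5]] and Mᵀw = [557, 60]ᵀ.
Eliminating β₀: 5·(row 1) − 21·(row 2) gives 534·β₁ = 5·557 − 21·60 = 1525, so β₁ = 1525/534.
Then β₀ = (60 − 21·(1525/534))/5 = 1/178.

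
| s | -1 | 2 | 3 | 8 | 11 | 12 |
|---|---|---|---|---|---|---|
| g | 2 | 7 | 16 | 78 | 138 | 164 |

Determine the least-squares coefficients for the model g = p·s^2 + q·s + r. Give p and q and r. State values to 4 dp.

The normal equations are: 39571·p + 3605·q + 343·r = 45480;  3605·p + 343·q + 35·r = 4170;  343·p + 35·q + 6·r = 405.
(Σs^2·s^2 = 39571, Σs^2·s = 3605, Σs^2 = 343, Σs·s = 343, Σs = 35, Σ1 = 6, Σs^2·g = 45480, Σs·g = 4170, Σg = 405.)
Solving the 3×3 system (Gaussian elimination) gives p = 14305/14154, q = 18985/14154, r = 640/337.

p = 1.0107, q = 1.3413, r = 1.8991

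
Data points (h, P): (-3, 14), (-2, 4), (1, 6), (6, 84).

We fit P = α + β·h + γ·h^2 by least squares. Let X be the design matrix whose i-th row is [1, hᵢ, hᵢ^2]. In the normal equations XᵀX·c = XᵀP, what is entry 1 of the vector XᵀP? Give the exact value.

Entry 1 ↔ basis 1, so (XᵀP)_{1} = Σᵢ Pᵢ = (1)·(14) + (1)·(4) + (1)·(6) + (1)·(84) = 108.

108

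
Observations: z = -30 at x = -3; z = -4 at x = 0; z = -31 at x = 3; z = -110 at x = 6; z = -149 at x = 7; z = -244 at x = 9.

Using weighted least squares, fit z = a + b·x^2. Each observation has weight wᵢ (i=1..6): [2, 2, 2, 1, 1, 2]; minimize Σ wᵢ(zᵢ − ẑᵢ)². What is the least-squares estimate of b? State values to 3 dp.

b = -2.963

The normal equations are: 10·a + 283·b = -877;  283·a + 17143·b = -51887.
det = 10·17143 − 283² = 91341.
a = ((-877)·17143 − 283·(-51887))/91341 = -350390/91341; b = (10·(-51887) − 283·(-877))/91341 = -270679/91341.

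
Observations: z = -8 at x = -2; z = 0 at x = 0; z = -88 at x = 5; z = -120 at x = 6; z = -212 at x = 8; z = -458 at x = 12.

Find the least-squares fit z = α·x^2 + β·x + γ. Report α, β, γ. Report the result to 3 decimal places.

α = -2.980, β = -2.394, γ = -0.497

Normal-equation sums: Σx^2·x^2 = 26769, Σx^2·x = 2573, Σx^2 = 273, Σx·x = 273, Σx = 29, Σ1 = 6.
And Σx^2·z = -86072, Σx·z = -8336, Σz = -886.
Solving the 3×3 system (Gaussian elimination) gives α = -747787/250923, β = -200269/83641, γ = -124754/250923.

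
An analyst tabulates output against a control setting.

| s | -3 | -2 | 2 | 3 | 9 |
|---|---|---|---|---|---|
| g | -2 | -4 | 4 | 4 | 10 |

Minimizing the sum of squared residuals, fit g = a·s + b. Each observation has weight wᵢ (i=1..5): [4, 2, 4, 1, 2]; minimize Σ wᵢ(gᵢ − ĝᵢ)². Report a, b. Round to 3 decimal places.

a = 1.101, b = 0.745

The normal system MᵀWM·[a, b]ᵀ = MᵀWg is [[231, 13]; [13, 13]]·[a, b]ᵀ = [264, 24]ᵀ.
Determinant 231·13 − 13² = 2834.
a = (264·13 − 13·24)/2834 = 120/109; b = (231·24 − 13·264)/2834 = 1056/1417.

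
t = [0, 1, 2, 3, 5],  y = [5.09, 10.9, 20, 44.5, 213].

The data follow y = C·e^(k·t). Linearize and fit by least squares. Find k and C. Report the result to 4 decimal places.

Let Y = ln y. Fitting Y = k·t + ln C by least squares:
AᵀA = [[39.0000, 11.0000]; [11.0000, 5]], rhs = [46.5732, 16.1686]ᵀ  (here Σt = 11.0000, Σ(t)² = 39.0000, Σln y = 16.1686, Σt·ln y = 46.5732).
Slope k = (n·Σt·ln y − Σt·Σln y)/(n·Σ(t)² − (Σt)²) = (5·46.5732 − 11.0000·16.1686)/74.0000 = 0.74340; ln C = (Σln y − k·Σt)/n = 1.59823, so C = exp(1.59823) = 4.94427.

k = 0.7434, C = 4.9443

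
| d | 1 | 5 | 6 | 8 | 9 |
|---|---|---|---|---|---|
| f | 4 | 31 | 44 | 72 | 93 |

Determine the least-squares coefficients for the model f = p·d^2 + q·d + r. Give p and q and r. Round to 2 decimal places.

XᵀX·[p, q, r]ᵀ = Xᵀf reads: 12579·p + 1583·q + 207·r = 14504;  1583·p + 207·q + 29·r = 1836;  207·p + 29·q + 5·r = 244.
Row-reducing yields p = 12374/11659, q = 4492/11659, r = 30622/11659.

p = 1.06, q = 0.39, r = 2.63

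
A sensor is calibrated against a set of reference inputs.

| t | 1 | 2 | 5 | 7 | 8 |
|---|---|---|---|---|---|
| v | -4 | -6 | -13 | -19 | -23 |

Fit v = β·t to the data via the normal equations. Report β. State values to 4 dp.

β = -2.7832

Sums needed: Σt·t = 143.
And Σt·v = -398.
So AᵀA·[β]ᵀ = Aᵀv: [[143]]·[β]ᵀ = [-398]ᵀ.
β = (-398)/143 = -2.78322.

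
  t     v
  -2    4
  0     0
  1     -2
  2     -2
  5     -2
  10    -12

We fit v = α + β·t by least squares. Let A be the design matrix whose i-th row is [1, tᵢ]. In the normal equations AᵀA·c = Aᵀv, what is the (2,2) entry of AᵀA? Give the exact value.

Row 2 ↔ basis t, column 2 ↔ basis t, so (AᵀA)_{2,2} = Σᵢ (t)·(t) = (-2)·(-2) + (0)·(0) + (1)·(1) + (2)·(2) + (5)·(5) + (10)·(10) = 134.

134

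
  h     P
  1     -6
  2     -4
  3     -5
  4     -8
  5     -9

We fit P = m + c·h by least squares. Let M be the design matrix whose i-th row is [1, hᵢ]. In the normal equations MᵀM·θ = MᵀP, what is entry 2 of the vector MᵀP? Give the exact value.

Entry 2 ↔ basis h, so (MᵀP)_{2} = Σᵢ (h)·Pᵢ = (1)·(-6) + (2)·(-4) + (3)·(-5) + (4)·(-8) + (5)·(-9) = -106.

-106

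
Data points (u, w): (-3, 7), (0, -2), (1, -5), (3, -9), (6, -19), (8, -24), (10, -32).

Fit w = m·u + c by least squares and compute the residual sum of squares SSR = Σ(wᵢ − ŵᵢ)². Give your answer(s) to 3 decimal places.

SSR = 4.635

Forming MᵀM = [[219, 25]; [25, 7]] and Mᵀw = [-679, -84]ᵀ gives MᵀM·[m, c]ᵀ = Mᵀw.
Eliminating c: 7·(row 1) − 25·(row 2) gives 908·m = 7·(-679) − 25·(-84) = -2653, so m = -2653/908.
Then c = ((-84) − 25·(-2653/908))/7 = -1421/908.
Residuals: -91/454, -395/908, -233/454, 302/227, 87/908, 853/908, -1105/908; SSR = 4209/908.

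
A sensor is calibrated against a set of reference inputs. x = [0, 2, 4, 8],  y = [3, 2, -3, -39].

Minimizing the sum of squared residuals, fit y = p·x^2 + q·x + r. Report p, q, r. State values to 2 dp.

Forming MᵀM = [[4368, 584, 84]; [584, 84, 14]; [84, 14, 4]] and Mᵀy = [-2536, -320, -37]ᵀ gives MᵀM·[p, q, r]ᵀ = Mᵀy.
Row-reducing yields p = -79/88, q = 439/220, r = 144/55.

p = -0.90, q = 2.00, r = 2.62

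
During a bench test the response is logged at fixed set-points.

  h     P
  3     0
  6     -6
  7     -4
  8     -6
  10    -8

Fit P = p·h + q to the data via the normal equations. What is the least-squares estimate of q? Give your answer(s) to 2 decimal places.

Normal-equation sums: Σh·h = 258, Σh = 34, Σ1 = 5.
And Σh·P = -192, ΣP = -24.
Normal equations: [[258, 34]; [34, 5]]·[p, q]ᵀ = [-192, -24]ᵀ.
Δ = 258·5 − 34² = 134.
p = ((-192)·5 − 34·(-24))/134 = -72/67; q = (258·(-24) − 34·(-192))/134 = 168/67.

q = 2.51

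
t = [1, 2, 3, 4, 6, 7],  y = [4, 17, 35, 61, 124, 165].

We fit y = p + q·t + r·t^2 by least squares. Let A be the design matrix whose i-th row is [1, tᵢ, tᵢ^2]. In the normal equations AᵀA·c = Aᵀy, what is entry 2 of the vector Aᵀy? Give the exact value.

Entry 2 ↔ basis t, so (Aᵀy)_{2} = Σᵢ (t)·yᵢ = (1)·(4) + (2)·(17) + (3)·(35) + (4)·(61) + (6)·(124) + (7)·(165) = 2286.

2286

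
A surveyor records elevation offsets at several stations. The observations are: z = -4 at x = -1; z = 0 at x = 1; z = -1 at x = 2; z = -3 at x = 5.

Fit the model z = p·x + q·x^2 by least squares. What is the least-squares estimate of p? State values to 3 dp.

Normal-equation sums: Σx·x = 31, Σx·x^2 = 133, Σx^2·x^2 = 643.
Moment sums: Σx·z = -13, Σx^2·z = -83.
MᵀM·[p, q]ᵀ = Mᵀz becomes [[31, 133]; [133, 643]]·[p, q]ᵀ = [-13, -83]ᵀ.
Eliminating q: 643·(row 1) − 133·(row 2) gives 2244·p = 643·(-13) − 133·(-83) = 2680, so p = 670/561.
Then q = ((-83) − 133·(670/561))/643 = -211/561.

p = 1.194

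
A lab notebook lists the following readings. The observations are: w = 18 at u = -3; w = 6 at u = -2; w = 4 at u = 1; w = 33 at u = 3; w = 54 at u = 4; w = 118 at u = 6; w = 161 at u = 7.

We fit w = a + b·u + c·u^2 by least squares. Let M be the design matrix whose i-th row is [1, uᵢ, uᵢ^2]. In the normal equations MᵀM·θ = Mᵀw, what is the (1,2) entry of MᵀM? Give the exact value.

Row 1 ↔ basis 1, column 2 ↔ basis u, so (MᵀM)_{1,2} = Σᵢ u = (1)·(-3) + (1)·(-2) + (1)·(1) + (1)·(3) + (1)·(4) + (1)·(6) + (1)·(7) = 16.

16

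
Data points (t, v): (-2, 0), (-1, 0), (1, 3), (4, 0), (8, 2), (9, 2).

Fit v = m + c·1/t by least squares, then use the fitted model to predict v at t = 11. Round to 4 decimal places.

v̂ = 1.3056

Setting ∂/∂m … = 0 gives: 6·m + (-1/72)·c = 7;  (-1/72)·m + (12133/5184)·c = 125/36.
(Σ1 = 6, Σ1/t = -1/72, Σ1/t·1/t = 12133/5184, Σv = 7, Σ1/t·v = 125/36.)
det = 6·(12133/5184) − (-1/72)² = 72797/5184.
m = (7·(12133/5184) − (-1/72)·(125/36))/(72797/5184) = 85181/72797; c = (6·(125/36) − (-1/72)·7)/(72797/5184) = 108504/72797.
At t = 11: v̂ = (85181/72797)·(1) + (108504/72797)·(1/11) = 95045/72797.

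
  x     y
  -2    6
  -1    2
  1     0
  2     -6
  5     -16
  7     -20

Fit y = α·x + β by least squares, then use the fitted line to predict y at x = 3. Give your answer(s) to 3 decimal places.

Sums needed: Σx·x = 84, Σx = 12, Σ1 = 6.
Moment sums: Σx·y = -246, Σy = -34.
AᵀA·[α, β]ᵀ = Aᵀy becomes [[84, 12]; [12, 6]]·[α, β]ᵀ = [-246, -34]ᵀ.
Δ = 84·6 − 12² = 360.
α = ((-246)·6 − 12·(-34))/360 = -89/30; β = (84·(-34) − 12·(-246))/360 = 4/15.
At x = 3: ŷ = (-89/30)·(3) + (4/15)·(1) = -259/30.

ŷ = -8.633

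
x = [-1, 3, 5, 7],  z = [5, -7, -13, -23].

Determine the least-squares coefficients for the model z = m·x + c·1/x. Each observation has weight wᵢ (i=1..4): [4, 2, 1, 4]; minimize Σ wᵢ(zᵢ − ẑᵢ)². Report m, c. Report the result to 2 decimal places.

m = -3.11, c = -1.43

Entries of AᵀWA: Σwᵢ·x·x = 243, Σwᵢ·x·1/x = 11, Σwᵢ·1/x·1/x = 47891/11025.
For AᵀWz: Σwᵢ·x·z = -771, Σwᵢ·1/x·z = -4243/105.
AᵀWA·[m, c]ᵀ = AᵀWz becomes [[243, 11]; [11, 47891/11025]]·[m, c]ᵀ = [-771, -4243/105]ᵀ.
Δ = 243·(47891/11025) − 11² = 1144832/1225.
m = ((-771)·(47891/11025) − 11·(-4243/105))/(1144832/1225) = -13899/4472; c = (243·(-4243/105) − 11·(-771))/(1144832/1225) = -6405/4472.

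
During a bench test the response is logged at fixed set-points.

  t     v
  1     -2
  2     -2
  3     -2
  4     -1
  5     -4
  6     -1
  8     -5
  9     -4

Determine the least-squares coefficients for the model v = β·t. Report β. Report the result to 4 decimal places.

The normal system MᵀM·[β]ᵀ = Mᵀv is [[236]]·[β]ᵀ = [-118]ᵀ.
Hence β = -118 / 236 ≈ -0.5.

β = -0.5000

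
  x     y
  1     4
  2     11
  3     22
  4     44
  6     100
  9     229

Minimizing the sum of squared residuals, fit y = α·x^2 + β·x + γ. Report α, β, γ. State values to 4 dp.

Forming AᵀA = [[8211, 1045, 147]; [1045, 147, 25]; [147, 25, 6]] and Aᵀy = [23099, 2929, 410]ᵀ gives AᵀA·[α, β, γ]ᵀ = Aᵀy.
Solving the 3×3 system (Gaussian elimination) gives α = 3901/1298, β = -2399/1298, γ = 1559/649.

α = 3.0054, β = -1.8482, γ = 2.4022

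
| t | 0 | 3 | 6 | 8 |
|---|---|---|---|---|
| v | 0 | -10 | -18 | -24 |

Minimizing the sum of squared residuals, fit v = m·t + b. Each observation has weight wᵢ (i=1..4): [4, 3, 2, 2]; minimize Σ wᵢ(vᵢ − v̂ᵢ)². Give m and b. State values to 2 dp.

m = -2.99, b = -0.31

Compute the Gram sums: Σwᵢ·t·t = 227, Σwᵢ·t = 37, Σwᵢ·1 = 11.
Right-hand side: Σwᵢ·t·v = -690, Σwᵢ·v = -114.
So MᵀWM·[m, b]ᵀ = MᵀWv: [[227, 37]; [37, 11]]·[m, b]ᵀ = [-690, -114]ᵀ.
Δ = 227·11 − 37² = 1128.
m = ((-690)·11 − 37·(-114))/1128 = -281/94; b = (227·(-114) − 37·(-690))/1128 = -29/94.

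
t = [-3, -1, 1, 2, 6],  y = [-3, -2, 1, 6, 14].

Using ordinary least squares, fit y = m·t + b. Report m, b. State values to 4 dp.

Entries of AᵀA: Σt·t = 51, Σt = 5, Σ1 = 5.
Moment sums: Σt·y = 108, Σy = 16.
Normal equations: [[51, 5]; [5, 5]]·[m, b]ᵀ = [108, 16]ᵀ.
Eliminating b: 5·(row 1) − 5·(row 2) gives 230·m = 5·108 − 5·16 = 460, so m = 2.
Then b = (16 − 5·2)/5 = 6/5.

m = 2.0000, b = 1.2000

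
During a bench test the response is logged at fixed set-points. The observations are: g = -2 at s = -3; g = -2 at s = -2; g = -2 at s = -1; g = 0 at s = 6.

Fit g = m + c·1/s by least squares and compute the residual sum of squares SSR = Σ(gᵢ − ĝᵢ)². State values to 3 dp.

Sums needed: Σ1 = 4, Σ1/s = -5/3, Σ1/s·1/s = 25/18.
And Σg = -6, Σ1/s·g = 11/3.
det = 4·(25/18) − (-5/3)² = 25/9.
m = ((-6)·(25/18) − (-5/3)·(11/3))/(25/9) = -4/5; c = (4·(11/3) − (-5/3)·(-6))/(25/9) = 42/25.
Residuals: -16/25, -9/25, 12/25, 13/25; SSR = 26/25.

SSR = 1.040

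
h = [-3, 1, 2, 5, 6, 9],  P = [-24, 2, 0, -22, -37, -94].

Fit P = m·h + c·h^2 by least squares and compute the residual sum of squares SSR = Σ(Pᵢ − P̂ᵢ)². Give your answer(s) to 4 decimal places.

Compute the Gram sums: Σh·h = 156, Σh·h^2 = 1052, Σh^2·h^2 = 8580.
For XᵀP: Σh·P = -1104, Σh^2·P = -9710.
XᵀX·[m, c]ᵀ = XᵀP becomes [[156, 1052]; [1052, 8580]]·[m, c]ᵀ = [-1104, -9710]ᵀ.
Determinant 156·8580 − 1052² = 231776.
m = ((-1104)·8580 − 1052·(-9710))/231776 = 92825/28972; c = (156·(-9710) − 1052·(-1104))/231776 = -44169/28972.
Residuals: -4833/7243, 2322/7243, -4487/14486, 679/7243, -19415/14486, 4724/7243; SSR = 41639/14486.

SSR = 2.8744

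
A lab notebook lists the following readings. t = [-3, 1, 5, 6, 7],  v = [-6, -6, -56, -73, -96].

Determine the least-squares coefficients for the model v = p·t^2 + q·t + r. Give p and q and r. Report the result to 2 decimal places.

p = -1.47, q = -3.15, r = -2.03

Forming AᵀA = [[4404, 658, 120]; [658, 120, 16]; [120, 16, 5]] and Aᵀv = [-8792, -1378, -237]ᵀ gives AᵀA·[p, q, r]ᵀ = Aᵀv.
Row-reducing yields p = -54731/37219, q = -117218/37219, r = -75539/37219.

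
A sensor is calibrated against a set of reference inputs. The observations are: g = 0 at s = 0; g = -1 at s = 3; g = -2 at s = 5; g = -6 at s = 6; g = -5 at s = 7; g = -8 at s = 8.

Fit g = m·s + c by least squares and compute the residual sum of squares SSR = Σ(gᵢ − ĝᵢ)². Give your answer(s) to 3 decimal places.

SSR = 8.802

Entries of XᵀX: Σs·s = 183, Σs = 29, Σ1 = 6.
Right-hand side: Σs·g = -148, Σg = -22.
Normal equations: [[183, 29]; [29, 6]]·[m, c]ᵀ = [-148, -22]ᵀ.
Δ = 183·6 − 29² = 257.
m = ((-148)·6 − 29·(-22))/257 = -250/257; c = (183·(-22) − 29·(-148))/257 = 266/257.
Residuals: -266/257, 227/257, 470/257, -308/257, 199/257, -322/257; SSR = 2262/257.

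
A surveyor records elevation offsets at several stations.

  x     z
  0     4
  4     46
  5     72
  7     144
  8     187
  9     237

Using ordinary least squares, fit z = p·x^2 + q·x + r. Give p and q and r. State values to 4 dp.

Entries of AᵀA: Σx^2·x^2 = 13939, Σx^2·x = 1773, Σx^2 = 235, Σx·x = 235, Σx = 33, Σ1 = 6.
And Σx^2·z = 40757, Σx·z = 5181, Σz = 690.
Inverting the 3×3 Gram matrix, [p, q, r]ᵀ = [206067/67300, -107241/67300, 64592/16825]ᵀ.

p = 3.0619, q = -1.5935, r = 3.8390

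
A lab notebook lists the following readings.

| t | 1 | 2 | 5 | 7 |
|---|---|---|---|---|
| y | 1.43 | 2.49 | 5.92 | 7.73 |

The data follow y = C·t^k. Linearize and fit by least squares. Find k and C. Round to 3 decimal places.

k = 0.880, C = 1.403

With ln yᵢ as the transformed response and ln tᵢ as the regressor:
XᵀX = [[6.8573, 4.2485]; [4.2485, 4]], rhs = [7.4741, 5.0934]ᵀ  (here Σln t = 4.2485, Σ(ln t)² = 6.8573, Σln y = 5.0934, Σln t·ln y = 7.4741).
Slope k = (n·Σln t·ln y − Σln t·Σln y)/(n·Σ(ln t)² − (Σln t)²) = (4·7.4741 − 4.2485·5.0934)/9.3795 = 0.88032; ln C = (Σln y − k·Σln t)/n = 0.33834, so C = exp(0.33834) = 1.40262.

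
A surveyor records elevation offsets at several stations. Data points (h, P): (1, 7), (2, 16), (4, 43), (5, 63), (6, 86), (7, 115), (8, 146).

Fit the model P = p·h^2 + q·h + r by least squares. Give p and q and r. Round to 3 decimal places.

p = 1.978, q = 2.014, r = 3.415

Setting ∂/∂p … = 0 gives: 8691·p + 1269·q + 195·r = 20409;  1269·p + 195·q + 33·r = 3015;  195·p + 33·q + 7·r = 476.
Inverting the 3×3 Gram matrix, [p, q, r]ᵀ = [2381/1204, 2425/1204, 1028/301]ᵀ.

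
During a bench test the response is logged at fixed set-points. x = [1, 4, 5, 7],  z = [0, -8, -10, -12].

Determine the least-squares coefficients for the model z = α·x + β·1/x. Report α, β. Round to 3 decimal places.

Normal-equation sums: Σx·x = 91, Σx·1/x = 4, Σ1/x·1/x = 22009/19600.
Moment sums: Σx·z = -166, Σ1/x·z = -40/7.
MᵀM·[α, β]ᵀ = Mᵀz becomes [[91, 4]; [4, 22009/19600]]·[α, β]ᵀ = [-166, -40/7]ᵀ.
Δ = 91·(22009/19600) − 4² = 241317/2800.
α = ((-166)·(22009/19600) − 4·(-40/7))/(241317/2800) = -356166/187691; β = (91·(-40/7) − 4·(-166))/(241317/2800) = 44800/26813.

α = -1.898, β = 1.671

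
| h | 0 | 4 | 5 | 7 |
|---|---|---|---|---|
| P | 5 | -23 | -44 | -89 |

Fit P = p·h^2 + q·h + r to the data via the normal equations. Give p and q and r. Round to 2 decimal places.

p = -2.03, q = 0.69, r = 5.13

Setting ∂/∂p … = 0 gives: 3282·p + 532·q + 90·r = -5829;  532·p + 90·q + 16·r = -935;  90·p + 16·q + 4·r = -151.
Inverting the 3×3 Gram matrix, [p, q, r]ᵀ = [-6287/3098, 2151/3098, 7952/1549]ᵀ.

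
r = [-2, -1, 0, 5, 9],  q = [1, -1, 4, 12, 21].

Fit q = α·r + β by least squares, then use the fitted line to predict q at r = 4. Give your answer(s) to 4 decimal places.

q̂ = 10.8548

Sums needed: Σr·r = 111, Σr = 11, Σ1 = 5.
And Σr·q = 248, Σq = 37.
So XᵀX·[α, β]ᵀ = Xᵀq: [[111, 11]; [11, 5]]·[α, β]ᵀ = [248, 37]ᵀ.
Eliminating β: 5·(row 1) − 11·(row 2) gives 434·α = 5·248 − 11·37 = 833, so α = 119/62.
Then β = (37 − 11·(119/62))/5 = 197/62.
At r = 4: q̂ = (119/62)·(4) + (197/62)·(1) = 673/62.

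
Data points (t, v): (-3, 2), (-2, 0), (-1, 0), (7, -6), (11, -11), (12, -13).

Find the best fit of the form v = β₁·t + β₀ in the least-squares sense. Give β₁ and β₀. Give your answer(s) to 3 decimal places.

XᵀX·[β₁, β₀]ᵀ = Xᵀv reads: 328·β₁ + 24·β₀ = -325;  24·β₁ + 6·β₀ = -28.
Eliminating β₀: 6·(row 1) − 24·(row 2) gives 1392·β₁ = 6·(-325) − 24·(-28) = -1278, so β₁ = -213/232.
Then β₀ = ((-28) − 24·(-213/232))/6 = -173/174.

β₁ = -0.918, β₀ = -0.994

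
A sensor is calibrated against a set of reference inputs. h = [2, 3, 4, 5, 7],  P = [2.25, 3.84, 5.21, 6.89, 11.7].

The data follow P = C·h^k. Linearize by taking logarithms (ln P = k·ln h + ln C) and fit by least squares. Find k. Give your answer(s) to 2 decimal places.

Linearized form: ln P = k·ln h + ln C. From the 5 transformed points,
Σln h = 6.7334, Σ(ln h)² = 9.9861, Σln P = 8.1966, Σln h·ln P = 12.2209.
Equations: 9.9861·k + 6.7334·ln C = 12.2209;  6.7334·k + 5·ln C = 8.1966.
Slope k = (n·Σln h·ln P − Σln h·Σln P)/(n·Σ(ln h)² − (Σln h)²) = (5·12.2209 − 6.7334·8.1966)/4.5917 = 1.28782; ln C = (Σln P − k·Σln h)/n = -0.09496.

k = 1.29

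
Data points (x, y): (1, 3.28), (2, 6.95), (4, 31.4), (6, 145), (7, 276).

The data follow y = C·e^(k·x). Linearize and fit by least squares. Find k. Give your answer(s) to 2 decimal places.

k = 0.75

Taking logs, ln y = k·x + ln C, so regress ln y on x.
XᵀX = [[106.0000, 20.0000]; [20.0000, 5]], rhs = [88.0558, 17.1705]ᵀ  (here Σx = 20.0000, Σ(x)² = 106.0000, Σln y = 17.1705, Σx·ln y = 88.0558).
Slope k = (n·Σx·ln y − Σx·Σln y)/(n·Σ(x)² − (Σx)²) = (5·88.0558 − 20.0000·17.1705)/130.0000 = 0.74514; ln C = (Σln y − k·Σx)/n = 0.45354.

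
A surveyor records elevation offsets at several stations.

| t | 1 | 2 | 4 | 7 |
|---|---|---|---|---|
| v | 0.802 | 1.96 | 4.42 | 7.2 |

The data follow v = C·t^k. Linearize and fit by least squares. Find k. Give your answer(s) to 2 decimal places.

Let Y = ln v. Fitting Y = k·ln t + ln C by least squares:
Sums: Σln t = 4.0254, Σ(ln t)² = 6.1888, Σln v = 3.9125, Σln t·ln v = 6.3681.
Normal system: [[6.1888, 4.0254]; [4.0254, 4]]·[k, ln C]ᵀ = [6.3681, 3.9125]ᵀ.
Δ = 6.1888·4 − (4.0254)² = 8.5519; k = (6.3681·4 − 4.0254·3.9125)/8.5519 = 1.13694, ln C = (6.1888·3.9125 − 4.0254·6.3681)/8.5519 = -0.16602.

k = 1.14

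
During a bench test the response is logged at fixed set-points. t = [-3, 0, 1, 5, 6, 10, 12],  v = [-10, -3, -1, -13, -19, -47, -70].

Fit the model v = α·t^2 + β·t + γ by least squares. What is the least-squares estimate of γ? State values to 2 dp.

γ = -2.85

Sums needed: Σt^2·t^2 = 32739, Σt^2·t = 3043, Σt^2 = 315, Σt·t = 315, Σt = 31, Σ1 = 7.
For Xᵀv: Σt^2·v = -15880, Σt·v = -1460, Σv = -163.
Inverting the 3×3 Gram matrix, [α, β, γ]ᵀ = [-528691/1020572, 94819/145796, -1456521/510286]ᵀ.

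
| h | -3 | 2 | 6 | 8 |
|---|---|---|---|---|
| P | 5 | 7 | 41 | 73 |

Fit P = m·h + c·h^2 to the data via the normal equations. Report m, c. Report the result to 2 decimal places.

m = 1.19, c = 0.98

Entries of MᵀM: Σh·h = 113, Σh·h^2 = 709, Σh^2·h^2 = 5489.
And Σh·P = 829, Σh^2·P = 6221.
So MᵀM·[m, c]ᵀ = MᵀP: [[113, 709]; [709, 5489]]·[m, c]ᵀ = [829, 6221]ᵀ.
Determinant 113·5489 − 709² = 117576.
m = (829·5489 − 709·6221)/117576 = 11641/9798; c = (113·6221 − 709·829)/117576 = 9601/9798.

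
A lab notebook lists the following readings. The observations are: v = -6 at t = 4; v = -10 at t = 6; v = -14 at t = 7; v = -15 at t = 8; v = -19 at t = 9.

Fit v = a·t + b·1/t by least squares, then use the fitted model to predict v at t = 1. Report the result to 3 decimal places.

v̂ = 10.275

With design matrix A, AᵀA = [[246, 5]; [5, 35221/254016]] and Aᵀv = [-473, -659/72]ᵀ.
Eliminating b: (35221/254016)·(row 1) − 5·(row 2) gives (385661/42336)·a = (35221/254016)·(-473) − 5·(-659/72) = -5034773/254016, so a = -5034773/2313966.
Then b = ((-659/72) − 5·(-5034773/2313966))/(35221/254016) = 4801608/385661.
At t = 1: v̂ = (-5034773/2313966)·(1) + (4801608/385661)·(1) = 23774875/2313966.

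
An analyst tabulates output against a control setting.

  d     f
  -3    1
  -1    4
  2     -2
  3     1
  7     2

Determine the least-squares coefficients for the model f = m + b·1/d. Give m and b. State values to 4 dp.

m = 0.9913, b = -2.9212

Entries of AᵀA: Σ1 = 5, Σ1/d = -5/14, Σ1/d·1/d = 2633/1764.
Right-hand side: Σf = 6, Σ1/d·f = -33/7.
Normal equations: [[5, -5/14]; [-5/14, 2633/1764]]·[m, b]ᵀ = [6, -33/7]ᵀ.
Δ = 5·(2633/1764) − (-5/14)² = 3235/441.
m = (6·(2633/1764) − (-5/14)·(-33/7))/(3235/441) = 3207/3235; b = (5·(-33/7) − (-5/14)·6)/(3235/441) = -1890/647.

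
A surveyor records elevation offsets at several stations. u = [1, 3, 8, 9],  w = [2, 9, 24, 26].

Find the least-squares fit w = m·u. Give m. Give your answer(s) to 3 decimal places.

m = 2.935

AᵀA·[m]ᵀ = Aᵀw reads: 155·m = 455.
m = 455/155 = 2.93548.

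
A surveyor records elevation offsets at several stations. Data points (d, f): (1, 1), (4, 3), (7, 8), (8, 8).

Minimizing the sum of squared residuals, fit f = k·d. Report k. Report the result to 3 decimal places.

The normal equations are: 130·k = 133.
k = 133/130 = 1.02308.

k = 1.023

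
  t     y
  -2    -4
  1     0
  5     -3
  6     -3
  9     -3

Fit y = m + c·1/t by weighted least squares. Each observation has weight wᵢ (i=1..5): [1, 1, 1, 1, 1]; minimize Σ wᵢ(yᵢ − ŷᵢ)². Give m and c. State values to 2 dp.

m = -3.13, c = 2.73

With design matrix M, MᵀWM = [[5, 44/45]; [44/45, 5387/4050]] and MᵀWy = [-13, 17/30]ᵀ.
Eliminating c: (5387/4050)·(row 1) − (44/45)·(row 2) gives (23063/4050)·m = (5387/4050)·(-13) − (44/45)·(17/30) = -2891/162, so m = -72275/23063.
Then c = ((17/30) − (44/45)·(-72275/23063))/(5387/4050) = 62955/23063.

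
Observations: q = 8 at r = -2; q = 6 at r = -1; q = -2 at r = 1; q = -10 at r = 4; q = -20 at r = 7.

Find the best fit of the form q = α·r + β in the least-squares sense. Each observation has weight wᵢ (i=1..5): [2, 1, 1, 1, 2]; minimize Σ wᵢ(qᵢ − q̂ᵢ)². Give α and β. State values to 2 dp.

Normal-equation sums: Σwᵢ·r·r = 124, Σwᵢ·r = 14, Σwᵢ·1 = 7.
And Σwᵢ·r·q = -360, Σwᵢ·q = -30.
So AᵀWA·[α, β]ᵀ = AᵀWq: [[124, 14]; [14, 7]]·[α, β]ᵀ = [-360, -30]ᵀ.
Eliminating β: 7·(row 1) − 14·(row 2) gives 672·α = 7·(-360) − 14·(-30) = -2100, so α = -25/8.
Then β = ((-30) − 14·(-25/8))/7 = 55/28.

α = -3.13, β = 1.96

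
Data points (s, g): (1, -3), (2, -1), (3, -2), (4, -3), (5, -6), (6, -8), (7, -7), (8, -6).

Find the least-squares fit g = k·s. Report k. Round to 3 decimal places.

The normal equations are: 204·k = -198.
k = (-198)/204 = -0.970588.

k = -0.971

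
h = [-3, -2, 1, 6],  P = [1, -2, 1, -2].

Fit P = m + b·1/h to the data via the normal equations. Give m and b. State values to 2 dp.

m = -0.59, b = 1.10

From the data, Σ1 = 4, Σ1/h = 1/3, Σ1/h·1/h = 25/18.
For MᵀP: ΣP = -2, Σ1/h·P = 4/3.
MᵀM·[m, b]ᵀ = MᵀP becomes [[4, 1/3]; [1/3, 25/18]]·[m, b]ᵀ = [-2, 4/3]ᵀ.
Eliminating b: (25/18)·(row 1) − (1/3)·(row 2) gives (49/9)·m = (25/18)·(-2) − (1/3)·(4/3) = -29/9, so m = -29/49.
Then b = ((4/3) − (1/3)·(-29/49))/(25/18) = 54/49.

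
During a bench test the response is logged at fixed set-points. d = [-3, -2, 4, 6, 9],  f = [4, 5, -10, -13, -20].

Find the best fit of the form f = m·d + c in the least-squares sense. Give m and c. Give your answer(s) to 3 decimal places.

m = -2.105, c = -0.906

From the data, Σd·d = 146, Σd = 14, Σ1 = 5.
For Xᵀf: Σd·f = -320, Σf = -34.
Normal equations: [[146, 14]; [14, 5]]·[m, c]ᵀ = [-320, -34]ᵀ.
Determinant 146·5 − 14² = 534.
m = ((-320)·5 − 14·(-34))/534 = -562/267; c = (146·(-34) − 14·(-320))/534 = -242/267.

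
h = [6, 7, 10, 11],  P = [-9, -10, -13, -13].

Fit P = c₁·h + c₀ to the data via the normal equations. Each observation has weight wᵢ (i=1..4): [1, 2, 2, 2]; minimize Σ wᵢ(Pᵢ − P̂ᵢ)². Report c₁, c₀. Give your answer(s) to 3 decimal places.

The normal equations are: 576·c₁ + 62·c₀ = -740;  62·c₁ + 7·c₀ = -81.
det = 576·7 − 62² = 188.
c₁ = ((-740)·7 − 62·(-81))/188 = -79/94; c₀ = (576·(-81) − 62·(-740))/188 = -194/47.

c₁ = -0.840, c₀ = -4.128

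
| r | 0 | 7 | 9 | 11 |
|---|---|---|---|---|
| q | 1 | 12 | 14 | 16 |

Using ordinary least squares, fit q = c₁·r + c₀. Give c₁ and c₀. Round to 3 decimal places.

c₁ = 1.393, c₀ = 1.349

From the data, Σr·r = 251, Σr = 27, Σ1 = 4.
Right-hand side: Σr·q = 386, Σq = 43.
det = 251·4 − 27² = 275.
c₁ = (386·4 − 27·43)/275 = 383/275; c₀ = (251·43 − 27·386)/275 = 371/275.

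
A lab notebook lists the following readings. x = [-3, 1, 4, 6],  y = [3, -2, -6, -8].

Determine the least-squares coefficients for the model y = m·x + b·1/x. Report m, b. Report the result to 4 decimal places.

The normal system MᵀM·[m, b]ᵀ = Mᵀy is [[62, 4]; [4, 173/144]]·[m, b]ᵀ = [-83, -35/6]ᵀ.
Determinant 62·(173/144) − 4² = 4211/72.
m = ((-83)·(173/144) − 4·(-35/6))/(4211/72) = -10999/8422; b = (62·(-35/6) − 4·(-83))/(4211/72) = -2136/4211.

m = -1.3060, b = -0.5072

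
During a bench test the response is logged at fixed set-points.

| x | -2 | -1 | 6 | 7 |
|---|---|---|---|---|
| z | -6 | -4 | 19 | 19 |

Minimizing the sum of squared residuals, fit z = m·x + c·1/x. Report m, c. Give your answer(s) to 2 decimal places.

m = 2.87, c = 1.06

The normal equations are: 90·m + 4·c = 263;  4·m + (1145/882)·c = 541/42.
Eliminating c: (1145/882)·(row 1) − 4·(row 2) gives (4941/49)·m = (1145/882)·263 − 4·(541/42) = 255691/882, so m = 255691/88938.
Then c = ((541/42) − 4·(255691/88938))/(1145/882) = 5257/4941.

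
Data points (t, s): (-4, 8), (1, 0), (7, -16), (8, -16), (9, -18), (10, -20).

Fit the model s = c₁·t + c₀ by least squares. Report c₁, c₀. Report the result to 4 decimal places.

c₁ = -2.0796, c₀ = 0.4110

Entries of XᵀX: Σt·t = 311, Σt = 31, Σ1 = 6.
Moment sums: Σt·s = -634, Σs = -62.
XᵀX·[c₁, c₀]ᵀ = Xᵀs becomes [[311, 31]; [31, 6]]·[c₁, c₀]ᵀ = [-634, -62]ᵀ.
det = 311·6 − 31² = 905.
c₁ = ((-634)·6 − 31·(-62))/905 = -1882/905; c₀ = (311·(-62) − 31·(-634))/905 = 372/905.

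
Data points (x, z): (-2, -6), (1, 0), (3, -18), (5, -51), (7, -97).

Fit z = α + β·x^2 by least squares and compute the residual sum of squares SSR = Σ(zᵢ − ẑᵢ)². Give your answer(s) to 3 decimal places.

Normal-equation sums: Σ1 = 5, Σx^2 = 88, Σx^2·x^2 = 3124.
And Σz = -172, Σx^2·z = -6214.
Normal equations: [[5, 88]; [88, 3124]]·[α, β]ᵀ = [-172, -6214]ᵀ.
det = 5·3124 − 88² = 7876.
α = ((-172)·3124 − 88·(-6214))/7876 = 216/179; β = (5·(-6214) − 88·(-172))/7876 = -7967/3938.
Residuals: 1744/1969, 3215/3938, -3933/3938, -6415/3938, 3645/3938; SSR = 11733/1969.

SSR = 5.959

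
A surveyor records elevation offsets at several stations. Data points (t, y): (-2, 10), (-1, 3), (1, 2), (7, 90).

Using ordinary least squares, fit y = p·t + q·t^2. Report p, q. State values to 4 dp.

From the data, Σt·t = 55, Σt·t^2 = 335, Σt^2·t^2 = 2419.
Right-hand side: Σt·y = 609, Σt^2·y = 4455.
Determinant 55·2419 − 335² = 20820.
p = (609·2419 − 335·4455)/20820 = -3209/3470; q = (55·4455 − 335·609)/20820 = 1367/694.

p = -0.9248, q = 1.9697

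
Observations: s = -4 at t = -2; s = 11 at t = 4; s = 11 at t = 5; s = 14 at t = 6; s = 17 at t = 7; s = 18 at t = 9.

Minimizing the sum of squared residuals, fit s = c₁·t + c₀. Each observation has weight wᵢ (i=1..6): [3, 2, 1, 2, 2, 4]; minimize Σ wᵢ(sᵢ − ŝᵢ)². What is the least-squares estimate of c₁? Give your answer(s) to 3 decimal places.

Setting ∂/∂c₁ … = 0 gives: 563·c₁ + 69·c₀ = 1221;  69·c₁ + 14·c₀ = 155.
Determinant 563·14 − 69² = 3121.
c₁ = (1221·14 − 69·155)/3121 = 6399/3121; c₀ = (563·155 − 69·1221)/3121 = 3016/3121.

c₁ = 2.050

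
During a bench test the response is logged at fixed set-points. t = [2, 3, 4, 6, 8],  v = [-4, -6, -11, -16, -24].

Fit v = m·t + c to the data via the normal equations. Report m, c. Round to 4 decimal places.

m = -3.3362, c = 3.1466

Forming AᵀA = [[129, 23]; [23, 5]] and Aᵀv = [-358, -61]ᵀ gives AᵀA·[m, c]ᵀ = Aᵀv.
Eliminating c: 5·(row 1) − 23·(row 2) gives 116·m = 5·(-358) − 23·(-61) = -387, so m = -387/116.
Then c = ((-61) − 23·(-387/116))/5 = 365/116.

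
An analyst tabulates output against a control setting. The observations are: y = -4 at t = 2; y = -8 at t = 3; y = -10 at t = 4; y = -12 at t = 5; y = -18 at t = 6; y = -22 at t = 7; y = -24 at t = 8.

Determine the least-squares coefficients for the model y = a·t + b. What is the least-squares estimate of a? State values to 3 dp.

From the data, Σt·t = 203, Σt = 35, Σ1 = 7.
Moment sums: Σt·y = -586, Σy = -98.
AᵀA·[a, b]ᵀ = Aᵀy becomes [[203, 35]; [35, 7]]·[a, b]ᵀ = [-586, -98]ᵀ.
det = 203·7 − 35² = 196.
a = ((-586)·7 − 35·(-98))/196 = -24/7; b = (203·(-98) − 35·(-586))/196 = 22/7.

a = -3.429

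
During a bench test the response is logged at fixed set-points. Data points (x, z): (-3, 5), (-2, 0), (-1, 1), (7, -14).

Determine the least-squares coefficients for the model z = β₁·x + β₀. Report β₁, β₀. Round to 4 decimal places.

With design matrix M, MᵀM = [[63, 1]; [1, 4]] and Mᵀz = [-114, -8]ᵀ.
Eliminating β₀: 4·(row 1) − 1·(row 2) gives 251·β₁ = 4·(-114) − 1·(-8) = -448, so β₁ = -448/251.
Then β₀ = ((-8) − 1·(-448/251))/4 = -390/251.

β₁ = -1.7849, β₀ = -1.5538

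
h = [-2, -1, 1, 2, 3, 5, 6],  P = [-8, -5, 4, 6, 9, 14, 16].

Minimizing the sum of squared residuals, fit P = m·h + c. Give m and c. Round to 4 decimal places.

With design matrix X, XᵀX = [[80, 14]; [14, 7]] and XᵀP = [230, 36]ᵀ.
det = 80·7 − 14² = 364.
m = (230·7 − 14·36)/364 = 79/26; c = (80·36 − 14·230)/364 = -85/91.

m = 3.0385, c = -0.9341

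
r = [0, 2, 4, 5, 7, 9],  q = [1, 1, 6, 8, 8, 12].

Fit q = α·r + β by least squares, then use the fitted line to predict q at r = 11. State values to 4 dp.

q̂ = 14.2617

The normal system MᵀM·[α, β]ᵀ = Mᵀq is [[175, 27]; [27, 6]]·[α, β]ᵀ = [230, 36]ᵀ.
Eliminating β: 6·(row 1) − 27·(row 2) gives 321·α = 6·230 − 27·36 = 408, so α = 136/107.
Then β = (36 − 27·(136/107))/6 = 30/107.
At r = 11: q̂ = (136/107)·(11) + (30/107)·(1) = 1526/107.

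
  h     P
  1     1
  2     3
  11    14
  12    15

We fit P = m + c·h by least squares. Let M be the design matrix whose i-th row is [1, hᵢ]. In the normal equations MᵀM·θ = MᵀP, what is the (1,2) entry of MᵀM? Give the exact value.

Row 1 ↔ basis 1, column 2 ↔ basis h, so (MᵀM)_{1,2} = Σᵢ h = (1)·(1) + (1)·(2) + (1)·(11) + (1)·(12) = 26.

26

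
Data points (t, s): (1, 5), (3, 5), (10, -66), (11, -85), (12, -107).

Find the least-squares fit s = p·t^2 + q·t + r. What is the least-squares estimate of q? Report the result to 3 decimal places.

Entries of XᵀX: Σt^2·t^2 = 45459, Σt^2·t = 4087, Σt^2 = 375, Σt·t = 375, Σt = 37, Σ1 = 5.
Moment sums: Σt^2·s = -32243, Σt·s = -2859, Σs = -248.
Normal equations: [[45459, 4087, 375]; [4087, 375, 37]; [375, 37, 5]]·[p, q, r]ᵀ = [-32243, -2859, -248]ᵀ.
Solving the 3×3 system (Gaussian elimination) gives p = -93615/82142, q = 382667/82142, r = 57573/41071.

q = 4.659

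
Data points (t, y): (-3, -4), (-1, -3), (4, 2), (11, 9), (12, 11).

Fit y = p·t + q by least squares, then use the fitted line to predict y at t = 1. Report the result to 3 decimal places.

Entries of MᵀM: Σt·t = 291, Σt = 23, Σ1 = 5.
For Mᵀy: Σt·y = 254, Σy = 15.
Normal equations: [[291, 23]; [23, 5]]·[p, q]ᵀ = [254, 15]ᵀ.
det = 291·5 − 23² = 926.
p = (254·5 − 23·15)/926 = 925/926; q = (291·15 − 23·254)/926 = -1477/926.
At t = 1: ŷ = (925/926)·(1) + (-1477/926)·(1) = -276/463.

ŷ = -0.596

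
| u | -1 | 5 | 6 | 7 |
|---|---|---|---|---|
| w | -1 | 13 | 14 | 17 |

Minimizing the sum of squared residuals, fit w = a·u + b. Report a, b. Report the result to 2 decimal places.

Forming AᵀA = [[111, 17]; [17, 4]] and Aᵀw = [269, 43]ᵀ gives AᵀA·[a, b]ᵀ = Aᵀw.
Eliminating b: 4·(row 1) − 17·(row 2) gives 155·a = 4·269 − 17·43 = 345, so a = 69/31.
Then b = (43 − 17·(69/31))/4 = 40/31.

a = 2.23, b = 1.29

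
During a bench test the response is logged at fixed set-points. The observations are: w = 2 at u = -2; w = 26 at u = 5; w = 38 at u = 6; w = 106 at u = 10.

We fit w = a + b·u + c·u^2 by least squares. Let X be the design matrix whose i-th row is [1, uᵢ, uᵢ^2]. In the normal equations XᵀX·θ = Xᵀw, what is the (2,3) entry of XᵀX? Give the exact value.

1333

Row 2 ↔ basis u, column 3 ↔ basis u^2, so (XᵀX)_{2,3} = Σᵢ (u)·(u^2) = (-2)·(4) + (5)·(25) + (6)·(36) + (10)·(100) = 1333.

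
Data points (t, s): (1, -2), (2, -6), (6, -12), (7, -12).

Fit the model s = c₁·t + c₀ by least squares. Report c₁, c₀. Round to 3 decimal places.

The normal equations are: 90·c₁ + 16·c₀ = -170;  16·c₁ + 4·c₀ = -32.
Δ = 90·4 − 16² = 104.
c₁ = ((-170)·4 − 16·(-32))/104 = -21/13; c₀ = (90·(-32) − 16·(-170))/104 = -20/13.

c₁ = -1.615, c₀ = -1.538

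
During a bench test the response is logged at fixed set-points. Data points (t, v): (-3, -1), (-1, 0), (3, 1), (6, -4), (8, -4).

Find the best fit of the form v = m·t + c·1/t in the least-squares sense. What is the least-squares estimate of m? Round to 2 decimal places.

m = -0.48

Sums needed: Σt·t = 119, Σt·1/t = 5, Σ1/t·1/t = 81/64.
For Mᵀv: Σt·v = -50, Σ1/t·v = -1/2.
Δ = 119·(81/64) − 5² = 8039/64.
m = ((-50)·(81/64) − 5·(-1/2))/(8039/64) = -3890/8039; c = (119·(-1/2) − 5·(-50))/(8039/64) = 12192/8039.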